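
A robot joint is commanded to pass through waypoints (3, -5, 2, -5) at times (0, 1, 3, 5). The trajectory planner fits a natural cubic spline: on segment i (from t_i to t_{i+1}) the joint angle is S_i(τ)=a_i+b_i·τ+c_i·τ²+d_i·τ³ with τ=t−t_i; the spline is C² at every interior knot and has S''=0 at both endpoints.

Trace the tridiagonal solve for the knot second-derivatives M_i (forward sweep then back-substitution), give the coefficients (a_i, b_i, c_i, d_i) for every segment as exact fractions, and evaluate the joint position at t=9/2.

  seg 0: a=3 b=-229/22 c=0 d=53/22
  seg 1: a=-5 b=-35/11 c=159/22 d=-171/88
  seg 2: a=2 b=53/22 c=-195/44 d=65/88
S(9/2) = -1313/704

Δ: Δ0=-8, Δ1=7/2, Δ2=-7/2
row 1: diag=6, rhs=69; c'=1/3, d'=23/2
row 2: denom=8−2·1/3=22/3; d'=(-42−2·23/2)/(22/3)=-195/22
back: M2=-195/22
back: M1=23/2−1/3·-195/22=159/11
M: M0=0, M1=159/11, M2=-195/22, M3=0
seg 0: a=3, c=M0/2=0, d=(M1−M0)/(6·1)=53/22, b=Δ0−h0·(2M0+M1)/6=-229/22
seg 1: a=-5, c=M1/2=159/22, d=(M2−M1)/(6·2)=-171/88, b=Δ1−h1·(2M1+M2)/6=-35/11
seg 2: a=2, c=M2/2=-195/44, d=(M3−M2)/(6·2)=65/88, b=Δ2−h2·(2M2+M3)/6=53/22
t_q=9/2 → seg 2, τ=3/2; S=2+53/22·τ+-195/44·τ²+65/88·τ³=-1313/704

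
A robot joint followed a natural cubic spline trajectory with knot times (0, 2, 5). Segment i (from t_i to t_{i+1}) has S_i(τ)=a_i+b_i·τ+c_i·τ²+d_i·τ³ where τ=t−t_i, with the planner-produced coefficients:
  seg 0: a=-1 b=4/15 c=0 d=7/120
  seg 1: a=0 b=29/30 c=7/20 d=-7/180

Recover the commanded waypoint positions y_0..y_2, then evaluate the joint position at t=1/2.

y_0=-1 y_1=0 y_2=5
S(1/2) = -55/64

y_0 = S_0(0) = a_0 = -1
y_1 = S_1(0) = a_1 = 0
y_2 = S_1(3) = 5
t_q=1/2 is in segment 0 (τ=1/2); S_0(τ)=-55/64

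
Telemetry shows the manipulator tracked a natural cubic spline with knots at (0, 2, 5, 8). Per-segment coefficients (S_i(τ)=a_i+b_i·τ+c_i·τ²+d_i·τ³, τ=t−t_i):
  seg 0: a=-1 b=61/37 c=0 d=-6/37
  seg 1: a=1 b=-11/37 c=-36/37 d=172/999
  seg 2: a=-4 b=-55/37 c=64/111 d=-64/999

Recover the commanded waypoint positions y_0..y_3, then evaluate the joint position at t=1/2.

y_0=-1 y_1=1 y_2=-4 y_3=-5
S(1/2) = -29/148

y_0 = S_0(0) = a_0 = -1
y_1 = S_1(0) = a_1 = 1
y_2 = S_2(0) = a_2 = -4
y_3 = S_2(3) = -5
t_q=1/2 is in segment 0 (τ=1/2); S_0(τ)=-29/148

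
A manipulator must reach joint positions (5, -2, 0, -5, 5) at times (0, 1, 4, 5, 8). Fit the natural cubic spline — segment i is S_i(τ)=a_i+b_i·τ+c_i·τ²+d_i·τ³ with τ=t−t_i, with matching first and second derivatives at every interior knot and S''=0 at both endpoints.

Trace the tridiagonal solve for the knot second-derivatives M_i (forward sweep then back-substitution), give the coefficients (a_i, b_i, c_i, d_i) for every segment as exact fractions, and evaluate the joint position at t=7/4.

Δ: Δ0=-7, Δ1=2/3, Δ2=-5, Δ3=10/3
row 1: diag=8, rhs=46; c'=3/8, d'=23/4
row 2: denom=8−3·3/8=55/8; d'=(-34−3·23/4)/(55/8)=-82/11
row 3: denom=8−1·8/55=432/55; d'=(50−1·-82/11)/(432/55)=395/54
back: M3=395/54
back: M2=-82/11−8/55·395/54=-230/27
back: M1=23/4−3/8·-230/27=161/18
M: M0=0, M1=161/18, M2=-230/27, M3=395/54, M4=0
seg 0: a=5, c=M0/2=0, d=(M1−M0)/(6·1)=161/108, b=Δ0−h0·(2M0+M1)/6=-917/108
seg 1: a=-2, c=M1/2=161/36, d=(M2−M1)/(6·3)=-943/972, b=Δ1−h1·(2M1+M2)/6=-217/54
seg 2: a=0, c=M2/2=-115/27, d=(M3−M2)/(6·1)=95/36, b=Δ2−h2·(2M2+M3)/6=-365/108
seg 3: a=-5, c=M3/2=395/108, d=(M4−M3)/(6·3)=-395/972, b=Δ3−h3·(2M3+M4)/6=-215/54
t_q=7/4 → seg 1, τ=3/4; S=-2+-217/54·τ+161/36·τ²+-943/972·τ³=-2233/768

  seg 0: a=5 b=-917/108 c=0 d=161/108
  seg 1: a=-2 b=-217/54 c=161/36 d=-943/972
  seg 2: a=0 b=-365/108 c=-115/27 d=95/36
  seg 3: a=-5 b=-215/54 c=395/108 d=-395/972
S(7/4) = -2233/768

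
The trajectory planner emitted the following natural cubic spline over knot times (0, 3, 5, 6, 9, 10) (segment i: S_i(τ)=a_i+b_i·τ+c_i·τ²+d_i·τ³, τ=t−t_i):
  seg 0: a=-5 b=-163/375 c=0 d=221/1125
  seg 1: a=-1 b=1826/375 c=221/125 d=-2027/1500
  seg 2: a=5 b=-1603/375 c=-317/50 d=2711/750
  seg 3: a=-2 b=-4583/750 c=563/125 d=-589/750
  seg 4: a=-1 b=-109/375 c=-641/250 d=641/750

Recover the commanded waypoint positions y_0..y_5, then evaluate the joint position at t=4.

y_0 = S_0(0) = a_0 = -5
y_1 = S_1(0) = a_1 = -1
y_2 = S_2(0) = a_2 = 5
y_3 = S_3(0) = a_3 = -2
y_4 = S_4(0) = a_4 = -1
y_5 = S_4(1) = -3
t_q=4 is in segment 1 (τ=1); S_1(τ)=2143/500

y_0=-5 y_1=-1 y_2=5 y_3=-2 y_4=-1 y_5=-3
S(4) = 2143/500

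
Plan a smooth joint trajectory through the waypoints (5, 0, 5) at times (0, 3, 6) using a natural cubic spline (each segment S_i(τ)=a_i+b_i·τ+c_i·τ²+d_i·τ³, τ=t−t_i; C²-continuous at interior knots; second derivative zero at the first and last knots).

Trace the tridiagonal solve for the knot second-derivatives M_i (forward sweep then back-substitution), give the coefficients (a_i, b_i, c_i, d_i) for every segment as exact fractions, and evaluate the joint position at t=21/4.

Δ: Δ0=-5/3, Δ1=5/3
row 1: diag=12, rhs=20; c'=1/4, d'=5/3
back: M1=5/3
M: M0=0, M1=5/3, M2=0
seg 0: a=5, c=M0/2=0, d=(M1−M0)/(6·3)=5/54, b=Δ0−h0·(2M0+M1)/6=-5/2
seg 1: a=0, c=M1/2=5/6, d=(M2−M1)/(6·3)=-5/54, b=Δ1−h1·(2M1+M2)/6=0
t_q=21/4 → seg 1, τ=9/4; S=0+0·τ+5/6·τ²+-5/54·τ³=405/128

  seg 0: a=5 b=-5/2 c=0 d=5/54
  seg 1: a=0 b=0 c=5/6 d=-5/54
S(21/4) = 405/128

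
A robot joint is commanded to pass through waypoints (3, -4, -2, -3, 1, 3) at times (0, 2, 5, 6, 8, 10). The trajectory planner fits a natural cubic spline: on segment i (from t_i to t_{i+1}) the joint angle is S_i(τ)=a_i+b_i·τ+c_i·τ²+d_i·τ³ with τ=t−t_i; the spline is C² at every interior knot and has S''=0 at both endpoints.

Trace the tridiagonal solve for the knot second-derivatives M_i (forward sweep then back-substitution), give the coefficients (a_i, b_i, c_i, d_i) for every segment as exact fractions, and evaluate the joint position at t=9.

Δ: Δ0=-7/2, Δ1=2/3, Δ2=-1, Δ3=2, Δ4=1
row 1: diag=10, rhs=25; c'=3/10, d'=5/2
row 2: denom=8−3·3/10=71/10; d'=(-10−3·5/2)/(71/10)=-175/71
row 3: denom=6−1·10/71=416/71; d'=(18−1·-175/71)/(416/71)=1453/416
row 4: denom=8−2·71/208=761/104; d'=(-6−2·1453/416)/(761/104)=-2701/1522
back: M4=-2701/1522
back: M3=1453/416−71/208·-2701/1522=3119/761
back: M2=-175/71−10/71·3119/761=-2315/761
back: M1=5/2−3/10·-2315/761=2597/761
M: M0=0, M1=2597/761, M2=-2315/761, M3=3119/761, M4=-2701/1522, M5=0
seg 0: a=3, c=M0/2=0, d=(M1−M0)/(6·2)=2597/9132, b=Δ0−h0·(2M0+M1)/6=-21175/4566
seg 1: a=-4, c=M1/2=2597/1522, d=(M2−M1)/(6·3)=-2456/6849, b=Δ1−h1·(2M1+M2)/6=-5593/4566
seg 2: a=-2, c=M2/2=-2315/1522, d=(M3−M2)/(6·1)=2717/2283, b=Δ2−h2·(2M2+M3)/6=-3055/4566
seg 3: a=-3, c=M3/2=3119/1522, d=(M4−M3)/(6·2)=-8939/18264, b=Δ3−h3·(2M3+M4)/6=-643/4566
seg 4: a=1, c=M4/2=-2701/3044, d=(M5−M4)/(6·2)=2701/18264, b=Δ4−h4·(2M4+M5)/6=4984/2283
t_q=9 → seg 4, τ=1; S=1+4984/2283·τ+-2701/3044·τ²+2701/18264·τ³=14877/6088

  seg 0: a=3 b=-21175/4566 c=0 d=2597/9132
  seg 1: a=-4 b=-5593/4566 c=2597/1522 d=-2456/6849
  seg 2: a=-2 b=-3055/4566 c=-2315/1522 d=2717/2283
  seg 3: a=-3 b=-643/4566 c=3119/1522 d=-8939/18264
  seg 4: a=1 b=4984/2283 c=-2701/3044 d=2701/18264
S(9) = 14877/6088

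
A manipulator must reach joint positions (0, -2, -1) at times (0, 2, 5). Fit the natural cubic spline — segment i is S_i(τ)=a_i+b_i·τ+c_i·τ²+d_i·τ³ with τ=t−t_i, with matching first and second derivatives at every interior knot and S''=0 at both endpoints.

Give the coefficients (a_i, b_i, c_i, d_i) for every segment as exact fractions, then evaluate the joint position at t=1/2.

  seg 0: a=0 b=-19/15 c=0 d=1/15
  seg 1: a=-2 b=-7/15 c=2/5 d=-2/45
S(1/2) = -5/8

Δ: Δ0=-1, Δ1=1/3
row 1: diag=10, rhs=8; c'=3/10, d'=4/5
back: M1=4/5
M: M0=0, M1=4/5, M2=0
seg 0: a=0, c=M0/2=0, d=(M1−M0)/(6·2)=1/15, b=Δ0−h0·(2M0+M1)/6=-19/15
seg 1: a=-2, c=M1/2=2/5, d=(M2−M1)/(6·3)=-2/45, b=Δ1−h1·(2M1+M2)/6=-7/15
t_q=1/2 → seg 0, τ=1/2; S=0+-19/15·τ+0·τ²+1/15·τ³=-5/8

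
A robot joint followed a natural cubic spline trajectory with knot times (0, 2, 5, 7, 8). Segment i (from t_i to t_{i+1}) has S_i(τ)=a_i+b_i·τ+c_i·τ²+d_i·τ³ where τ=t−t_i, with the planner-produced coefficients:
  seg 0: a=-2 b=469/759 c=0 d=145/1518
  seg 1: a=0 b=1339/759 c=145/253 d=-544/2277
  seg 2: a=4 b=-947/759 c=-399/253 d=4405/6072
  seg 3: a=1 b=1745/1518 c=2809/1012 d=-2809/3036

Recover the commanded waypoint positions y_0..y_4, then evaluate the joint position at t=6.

y_0=-2 y_1=0 y_2=4 y_3=1 y_4=4
S(6) = 3847/2024

y_0 = S_0(0) = a_0 = -2
y_1 = S_1(0) = a_1 = 0
y_2 = S_2(0) = a_2 = 4
y_3 = S_3(0) = a_3 = 1
y_4 = S_3(1) = 4
t_q=6 is in segment 2 (τ=1); S_2(τ)=3847/2024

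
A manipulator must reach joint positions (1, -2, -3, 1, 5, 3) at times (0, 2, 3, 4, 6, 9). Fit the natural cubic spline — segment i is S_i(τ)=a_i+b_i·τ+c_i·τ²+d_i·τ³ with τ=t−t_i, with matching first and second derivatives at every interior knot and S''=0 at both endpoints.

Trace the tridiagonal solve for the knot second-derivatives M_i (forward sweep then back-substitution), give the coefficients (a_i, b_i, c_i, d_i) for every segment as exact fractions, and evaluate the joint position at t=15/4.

Δ: Δ0=-3/2, Δ1=-1, Δ2=4, Δ3=2, Δ4=-2/3
row 1: diag=6, rhs=3; c'=1/6, d'=1/2
row 2: denom=4−1·1/6=23/6; d'=(30−1·1/2)/(23/6)=177/23
row 3: denom=6−1·6/23=132/23; d'=(-12−1·177/23)/(132/23)=-151/44
row 4: denom=10−2·23/66=307/33; d'=(-16−2·-151/44)/(307/33)=-603/614
back: M4=-603/614
back: M3=-151/44−23/66·-603/614=-1897/614
back: M2=177/23−6/23·-1897/614=2610/307
back: M1=1/2−1/6·2610/307=-563/614
M: M0=0, M1=-563/614, M2=2610/307, M3=-1897/614, M4=-603/614, M5=0
seg 0: a=1, c=M0/2=0, d=(M1−M0)/(6·2)=-563/7368, b=Δ0−h0·(2M0+M1)/6=-1100/921
seg 1: a=-2, c=M1/2=-563/1228, d=(M2−M1)/(6·1)=5783/3684, b=Δ1−h1·(2M1+M2)/6=-3889/1842
seg 2: a=-3, c=M2/2=1305/307, d=(M3−M2)/(6·1)=-7117/3684, b=Δ2−h2·(2M2+M3)/6=6193/3684
seg 3: a=1, c=M3/2=-1897/1228, d=(M4−M3)/(6·2)=647/3684, b=Δ3−h3·(2M3+M4)/6=8081/1842
seg 4: a=5, c=M4/2=-603/1228, d=(M5−M4)/(6·3)=67/1228, b=Δ4−h4·(2M4+M5)/6=581/1842
t_q=15/4 → seg 2, τ=3/4; S=-3+6193/3684·τ+1305/307·τ²+-7117/3684·τ³=-12821/78592

  seg 0: a=1 b=-1100/921 c=0 d=-563/7368
  seg 1: a=-2 b=-3889/1842 c=-563/1228 d=5783/3684
  seg 2: a=-3 b=6193/3684 c=1305/307 d=-7117/3684
  seg 3: a=1 b=8081/1842 c=-1897/1228 d=647/3684
  seg 4: a=5 b=581/1842 c=-603/1228 d=67/1228
S(15/4) = -12821/78592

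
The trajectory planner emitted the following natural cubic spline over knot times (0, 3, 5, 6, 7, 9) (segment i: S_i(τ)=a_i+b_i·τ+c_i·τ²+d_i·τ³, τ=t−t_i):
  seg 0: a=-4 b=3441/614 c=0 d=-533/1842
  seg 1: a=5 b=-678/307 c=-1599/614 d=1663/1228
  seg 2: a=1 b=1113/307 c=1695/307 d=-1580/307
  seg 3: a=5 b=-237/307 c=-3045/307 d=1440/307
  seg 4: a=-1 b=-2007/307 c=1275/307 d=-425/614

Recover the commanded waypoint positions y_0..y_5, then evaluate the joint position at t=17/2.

y_0=-4 y_1=5 y_2=1 y_3=5 y_4=-1 y_5=-3
S(17/2) = -18655/4912

y_0 = S_0(0) = a_0 = -4
y_1 = S_1(0) = a_1 = 5
y_2 = S_2(0) = a_2 = 1
y_3 = S_3(0) = a_3 = 5
y_4 = S_4(0) = a_4 = -1
y_5 = S_4(2) = -3
t_q=17/2 is in segment 4 (τ=3/2); S_4(τ)=-18655/4912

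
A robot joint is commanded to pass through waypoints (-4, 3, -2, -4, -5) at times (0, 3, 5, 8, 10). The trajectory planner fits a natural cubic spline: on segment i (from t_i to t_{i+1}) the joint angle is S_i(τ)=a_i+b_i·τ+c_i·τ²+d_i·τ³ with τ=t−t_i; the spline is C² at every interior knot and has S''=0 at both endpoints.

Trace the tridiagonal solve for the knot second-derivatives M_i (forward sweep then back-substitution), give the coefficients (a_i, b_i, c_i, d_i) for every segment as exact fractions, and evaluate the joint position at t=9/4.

  seg 0: a=-4 b=6913/1740 c=0 d=-317/1740
  seg 1: a=3 b=-823/870 c=-951/580 d=1501/3480
  seg 2: a=-2 b=-1013/435 c=55/58 d=-343/2610
  seg 3: a=-4 b=-163/870 c=-34/145 d=17/435
S(9/4) = 106313/37120

Δ: Δ0=7/3, Δ1=-5/2, Δ2=-2/3, Δ3=-1/2
row 1: diag=10, rhs=-29; c'=1/5, d'=-29/10
row 2: denom=10−2·1/5=48/5; d'=(11−2·-29/10)/(48/5)=7/4
row 3: denom=10−3·5/16=145/16; d'=(1−3·7/4)/(145/16)=-68/145
back: M3=-68/145
back: M2=7/4−5/16·-68/145=55/29
back: M1=-29/10−1/5·55/29=-951/290
M: M0=0, M1=-951/290, M2=55/29, M3=-68/145, M4=0
seg 0: a=-4, c=M0/2=0, d=(M1−M0)/(6·3)=-317/1740, b=Δ0−h0·(2M0+M1)/6=6913/1740
seg 1: a=3, c=M1/2=-951/580, d=(M2−M1)/(6·2)=1501/3480, b=Δ1−h1·(2M1+M2)/6=-823/870
seg 2: a=-2, c=M2/2=55/58, d=(M3−M2)/(6·3)=-343/2610, b=Δ2−h2·(2M2+M3)/6=-1013/435
seg 3: a=-4, c=M3/2=-34/145, d=(M4−M3)/(6·2)=17/435, b=Δ3−h3·(2M3+M4)/6=-163/870
t_q=9/4 → seg 0, τ=9/4; S=-4+6913/1740·τ+0·τ²+-317/1740·τ³=106313/37120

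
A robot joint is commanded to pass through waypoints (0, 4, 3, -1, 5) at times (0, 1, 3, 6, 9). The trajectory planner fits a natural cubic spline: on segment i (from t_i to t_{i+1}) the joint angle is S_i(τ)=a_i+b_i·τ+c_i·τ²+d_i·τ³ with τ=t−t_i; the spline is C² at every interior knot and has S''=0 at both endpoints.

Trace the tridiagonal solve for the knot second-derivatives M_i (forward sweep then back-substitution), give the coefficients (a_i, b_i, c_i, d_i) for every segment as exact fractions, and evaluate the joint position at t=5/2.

Δ: Δ0=4, Δ1=-1/2, Δ2=-4/3, Δ3=2
row 1: diag=6, rhs=-27; c'=1/3, d'=-9/2
row 2: denom=10−2·1/3=28/3; d'=(-5−2·-9/2)/(28/3)=3/7
row 3: denom=12−3·9/28=309/28; d'=(20−3·3/7)/(309/28)=524/309
back: M3=524/309
back: M2=3/7−9/28·524/309=-12/103
back: M1=-9/2−1/3·-12/103=-919/206
M: M0=0, M1=-919/206, M2=-12/103, M3=524/309, M4=0
seg 0: a=0, c=M0/2=0, d=(M1−M0)/(6·1)=-919/1236, b=Δ0−h0·(2M0+M1)/6=5863/1236
seg 1: a=4, c=M1/2=-919/412, d=(M2−M1)/(6·2)=895/2472, b=Δ1−h1·(2M1+M2)/6=1553/618
seg 2: a=3, c=M2/2=-6/103, d=(M3−M2)/(6·3)=280/2781, b=Δ2−h2·(2M2+M3)/6=-638/309
seg 3: a=-1, c=M3/2=262/309, d=(M4−M3)/(6·3)=-262/2781, b=Δ3−h3·(2M3+M4)/6=94/309
t_q=5/2 → seg 1, τ=3/2; S=4+1553/618·τ+-919/412·τ²+895/2472·τ³=26187/6592

  seg 0: a=0 b=5863/1236 c=0 d=-919/1236
  seg 1: a=4 b=1553/618 c=-919/412 d=895/2472
  seg 2: a=3 b=-638/309 c=-6/103 d=280/2781
  seg 3: a=-1 b=94/309 c=262/309 d=-262/2781
S(5/2) = 26187/6592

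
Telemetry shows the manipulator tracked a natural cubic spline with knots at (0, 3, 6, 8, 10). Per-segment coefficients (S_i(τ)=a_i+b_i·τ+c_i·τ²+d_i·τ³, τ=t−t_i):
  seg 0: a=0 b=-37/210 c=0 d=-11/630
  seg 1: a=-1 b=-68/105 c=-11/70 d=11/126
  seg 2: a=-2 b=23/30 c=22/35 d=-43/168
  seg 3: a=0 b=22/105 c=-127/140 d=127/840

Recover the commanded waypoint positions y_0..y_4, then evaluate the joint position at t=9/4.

y_0=0 y_1=-1 y_2=-2 y_3=0 y_4=-2
S(9/4) = -381/640

y_0 = S_0(0) = a_0 = 0
y_1 = S_1(0) = a_1 = -1
y_2 = S_2(0) = a_2 = -2
y_3 = S_3(0) = a_3 = 0
y_4 = S_3(2) = -2
t_q=9/4 is in segment 0 (τ=9/4); S_0(τ)=-381/640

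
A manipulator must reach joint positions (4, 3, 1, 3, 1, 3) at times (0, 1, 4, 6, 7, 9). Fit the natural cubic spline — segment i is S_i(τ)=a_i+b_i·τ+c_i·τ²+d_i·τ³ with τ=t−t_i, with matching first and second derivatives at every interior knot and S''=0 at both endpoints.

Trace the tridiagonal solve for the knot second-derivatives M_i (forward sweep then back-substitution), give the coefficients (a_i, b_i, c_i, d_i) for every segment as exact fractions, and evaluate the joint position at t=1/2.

  seg 0: a=4 b=-6302/6879 c=0 d=-577/6879
  seg 1: a=3 b=-8033/6879 c=-577/2293 d=320/2293
  seg 2: a=1 b=7501/6879 c=2303/2293 d=-3610/6879
  seg 3: a=3 b=-8183/6879 c=-4917/2293 d=9176/6879
  seg 4: a=1 b=-10157/6879 c=4259/2293 d=-4259/13758
S(1/2) = 64781/18344

Δ: Δ0=-1, Δ1=-2/3, Δ2=1, Δ3=-2, Δ4=1
row 1: diag=8, rhs=2; c'=3/8, d'=1/4
row 2: denom=10−3·3/8=71/8; d'=(10−3·1/4)/(71/8)=74/71
row 3: denom=6−2·16/71=394/71; d'=(-18−2·74/71)/(394/71)=-713/197
row 4: denom=6−1·71/394=2293/394; d'=(18−1·-713/197)/(2293/394)=8518/2293
back: M4=8518/2293
back: M3=-713/197−71/394·8518/2293=-9834/2293
back: M2=74/71−16/71·-9834/2293=4606/2293
back: M1=1/4−3/8·4606/2293=-1154/2293
M: M0=0, M1=-1154/2293, M2=4606/2293, M3=-9834/2293, M4=8518/2293, M5=0
seg 0: a=4, c=M0/2=0, d=(M1−M0)/(6·1)=-577/6879, b=Δ0−h0·(2M0+M1)/6=-6302/6879
seg 1: a=3, c=M1/2=-577/2293, d=(M2−M1)/(6·3)=320/2293, b=Δ1−h1·(2M1+M2)/6=-8033/6879
seg 2: a=1, c=M2/2=2303/2293, d=(M3−M2)/(6·2)=-3610/6879, b=Δ2−h2·(2M2+M3)/6=7501/6879
seg 3: a=3, c=M3/2=-4917/2293, d=(M4−M3)/(6·1)=9176/6879, b=Δ3−h3·(2M3+M4)/6=-8183/6879
seg 4: a=1, c=M4/2=4259/2293, d=(M5−M4)/(6·2)=-4259/13758, b=Δ4−h4·(2M4+M5)/6=-10157/6879
t_q=1/2 → seg 0, τ=1/2; S=4+-6302/6879·τ+0·τ²+-577/6879·τ³=64781/18344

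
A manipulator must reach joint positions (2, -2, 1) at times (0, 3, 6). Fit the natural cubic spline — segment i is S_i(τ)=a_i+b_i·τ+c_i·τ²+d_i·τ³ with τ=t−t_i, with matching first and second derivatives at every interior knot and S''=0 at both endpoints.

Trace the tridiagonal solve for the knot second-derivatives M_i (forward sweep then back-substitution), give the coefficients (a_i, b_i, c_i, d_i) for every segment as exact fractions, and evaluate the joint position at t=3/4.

  seg 0: a=2 b=-23/12 c=0 d=7/108
  seg 1: a=-2 b=-1/6 c=7/12 d=-7/108
S(3/4) = 151/256

Δ: Δ0=-4/3, Δ1=1
row 1: diag=12, rhs=14; c'=1/4, d'=7/6
back: M1=7/6
M: M0=0, M1=7/6, M2=0
seg 0: a=2, c=M0/2=0, d=(M1−M0)/(6·3)=7/108, b=Δ0−h0·(2M0+M1)/6=-23/12
seg 1: a=-2, c=M1/2=7/12, d=(M2−M1)/(6·3)=-7/108, b=Δ1−h1·(2M1+M2)/6=-1/6
t_q=3/4 → seg 0, τ=3/4; S=2+-23/12·τ+0·τ²+7/108·τ³=151/256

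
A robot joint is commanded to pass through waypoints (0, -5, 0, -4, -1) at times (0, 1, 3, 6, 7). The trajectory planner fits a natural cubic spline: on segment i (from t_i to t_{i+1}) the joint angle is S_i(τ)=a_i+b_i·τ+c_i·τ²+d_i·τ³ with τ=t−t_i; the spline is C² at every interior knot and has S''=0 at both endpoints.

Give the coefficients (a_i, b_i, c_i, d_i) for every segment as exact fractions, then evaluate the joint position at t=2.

Δ: Δ0=-5, Δ1=5/2, Δ2=-4/3, Δ3=3
row 1: diag=6, rhs=45; c'=1/3, d'=15/2
row 2: denom=10−2·1/3=28/3; d'=(-23−2·15/2)/(28/3)=-57/14
row 3: denom=8−3·9/28=197/28; d'=(26−3·-57/14)/(197/28)=1070/197
back: M3=1070/197
back: M2=-57/14−9/28·1070/197=-1146/197
back: M1=15/2−1/3·-1146/197=3719/394
M: M0=0, M1=3719/394, M2=-1146/197, M3=1070/197, M4=0
seg 0: a=0, c=M0/2=0, d=(M1−M0)/(6·1)=3719/2364, b=Δ0−h0·(2M0+M1)/6=-15539/2364
seg 1: a=-5, c=M1/2=3719/788, d=(M2−M1)/(6·2)=-6011/4728, b=Δ1−h1·(2M1+M2)/6=-2191/1182
seg 2: a=0, c=M2/2=-573/197, d=(M3−M2)/(6·3)=1108/1773, b=Δ2−h2·(2M2+M3)/6=1045/591
seg 3: a=-4, c=M3/2=535/197, d=(M4−M3)/(6·1)=-535/591, b=Δ3−h3·(2M3+M4)/6=703/591
t_q=2 → seg 1, τ=1; S=-5+-2191/1182·τ+3719/788·τ²+-6011/4728·τ³=-5367/1576

  seg 0: a=0 b=-15539/2364 c=0 d=3719/2364
  seg 1: a=-5 b=-2191/1182 c=3719/788 d=-6011/4728
  seg 2: a=0 b=1045/591 c=-573/197 d=1108/1773
  seg 3: a=-4 b=703/591 c=535/197 d=-535/591
S(2) = -5367/1576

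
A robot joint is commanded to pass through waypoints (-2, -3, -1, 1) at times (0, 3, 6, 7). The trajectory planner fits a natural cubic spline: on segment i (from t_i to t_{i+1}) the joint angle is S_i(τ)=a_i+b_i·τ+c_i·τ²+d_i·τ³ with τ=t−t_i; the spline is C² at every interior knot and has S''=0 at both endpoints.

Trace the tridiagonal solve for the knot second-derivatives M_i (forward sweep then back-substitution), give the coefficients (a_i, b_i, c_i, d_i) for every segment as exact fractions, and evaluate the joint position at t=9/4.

Δ: Δ0=-1/3, Δ1=2/3, Δ2=2
row 1: diag=12, rhs=6; c'=1/4, d'=1/2
row 2: denom=8−3·1/4=29/4; d'=(8−3·1/2)/(29/4)=26/29
back: M2=26/29
back: M1=1/2−1/4·26/29=8/29
M: M0=0, M1=8/29, M2=26/29, M3=0
seg 0: a=-2, c=M0/2=0, d=(M1−M0)/(6·3)=4/261, b=Δ0−h0·(2M0+M1)/6=-41/87
seg 1: a=-3, c=M1/2=4/29, d=(M2−M1)/(6·3)=1/29, b=Δ1−h1·(2M1+M2)/6=-5/87
seg 2: a=-1, c=M2/2=13/29, d=(M3−M2)/(6·1)=-13/87, b=Δ2−h2·(2M2+M3)/6=148/87
t_q=9/4 → seg 0, τ=9/4; S=-2+-41/87·τ+0·τ²+4/261·τ³=-1339/464

  seg 0: a=-2 b=-41/87 c=0 d=4/261
  seg 1: a=-3 b=-5/87 c=4/29 d=1/29
  seg 2: a=-1 b=148/87 c=13/29 d=-13/87
S(9/4) = -1339/464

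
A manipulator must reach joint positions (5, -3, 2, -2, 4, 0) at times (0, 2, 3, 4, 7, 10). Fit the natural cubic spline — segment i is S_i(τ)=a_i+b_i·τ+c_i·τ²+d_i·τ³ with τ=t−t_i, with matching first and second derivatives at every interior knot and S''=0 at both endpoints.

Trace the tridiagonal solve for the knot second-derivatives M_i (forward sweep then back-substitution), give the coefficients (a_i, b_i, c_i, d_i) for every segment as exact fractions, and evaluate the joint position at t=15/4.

Δ: Δ0=-4, Δ1=5, Δ2=-4, Δ3=2, Δ4=-4/3
row 1: diag=6, rhs=54; c'=1/6, d'=9
row 2: denom=4−1·1/6=23/6; d'=(-54−1·9)/(23/6)=-378/23
row 3: denom=8−1·6/23=178/23; d'=(36−1·-378/23)/(178/23)=603/89
row 4: denom=12−3·69/178=1929/178; d'=(-20−3·603/89)/(1929/178)=-7178/1929
back: M4=-7178/1929
back: M3=603/89−69/178·-7178/1929=5284/643
back: M2=-378/23−6/23·5284/643=-11946/643
back: M1=9−1/6·-11946/643=7778/643
M: M0=0, M1=7778/643, M2=-11946/643, M3=5284/643, M4=-7178/1929, M5=0
seg 0: a=5, c=M0/2=0, d=(M1−M0)/(6·2)=3889/3858, b=Δ0−h0·(2M0+M1)/6=-15494/1929
seg 1: a=-3, c=M1/2=3889/643, d=(M2−M1)/(6·1)=-9862/1929, b=Δ1−h1·(2M1+M2)/6=7840/1929
seg 2: a=2, c=M2/2=-5973/643, d=(M3−M2)/(6·1)=8615/1929, b=Δ2−h2·(2M2+M3)/6=1588/1929
seg 3: a=-2, c=M3/2=2642/643, d=(M4−M3)/(6·3)=-11515/17361, b=Δ3−h3·(2M3+M4)/6=-8405/1929
seg 4: a=4, c=M4/2=-3589/1929, d=(M5−M4)/(6·3)=3589/17361, b=Δ4−h4·(2M4+M5)/6=4606/1929
t_q=15/4 → seg 2, τ=3/4; S=2+1588/1929·τ+-5973/643·τ²+8615/1929·τ³=-29781/41152

  seg 0: a=5 b=-15494/1929 c=0 d=3889/3858
  seg 1: a=-3 b=7840/1929 c=3889/643 d=-9862/1929
  seg 2: a=2 b=1588/1929 c=-5973/643 d=8615/1929
  seg 3: a=-2 b=-8405/1929 c=2642/643 d=-11515/17361
  seg 4: a=4 b=4606/1929 c=-3589/1929 d=3589/17361
S(15/4) = -29781/41152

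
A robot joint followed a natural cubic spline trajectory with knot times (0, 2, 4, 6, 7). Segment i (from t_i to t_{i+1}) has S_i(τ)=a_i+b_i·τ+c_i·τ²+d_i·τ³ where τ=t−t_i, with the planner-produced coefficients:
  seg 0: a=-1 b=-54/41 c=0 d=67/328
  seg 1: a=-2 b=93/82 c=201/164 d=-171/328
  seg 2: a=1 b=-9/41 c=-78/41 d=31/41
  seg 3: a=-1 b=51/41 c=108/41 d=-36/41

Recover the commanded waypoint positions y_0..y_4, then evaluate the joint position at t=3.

y_0 = S_0(0) = a_0 = -1
y_1 = S_1(0) = a_1 = -2
y_2 = S_2(0) = a_2 = 1
y_3 = S_3(0) = a_3 = -1
y_4 = S_3(1) = 2
t_q=3 is in segment 1 (τ=1); S_1(τ)=-53/328

y_0=-1 y_1=-2 y_2=1 y_3=-1 y_4=2
S(3) = -53/328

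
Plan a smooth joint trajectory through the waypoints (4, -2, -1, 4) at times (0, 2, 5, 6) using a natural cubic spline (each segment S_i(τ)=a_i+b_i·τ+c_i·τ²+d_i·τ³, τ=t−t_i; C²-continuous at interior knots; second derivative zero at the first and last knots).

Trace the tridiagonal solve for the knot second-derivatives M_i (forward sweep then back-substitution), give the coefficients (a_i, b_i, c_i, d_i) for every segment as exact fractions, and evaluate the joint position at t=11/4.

Δ: Δ0=-3, Δ1=1/3, Δ2=5
row 1: diag=10, rhs=20; c'=3/10, d'=2
row 2: denom=8−3·3/10=71/10; d'=(28−3·2)/(71/10)=220/71
back: M2=220/71
back: M1=2−3/10·220/71=76/71
M: M0=0, M1=76/71, M2=220/71, M3=0
seg 0: a=4, c=M0/2=0, d=(M1−M0)/(6·2)=19/213, b=Δ0−h0·(2M0+M1)/6=-715/213
seg 1: a=-2, c=M1/2=38/71, d=(M2−M1)/(6·3)=8/71, b=Δ1−h1·(2M1+M2)/6=-487/213
seg 2: a=-1, c=M2/2=110/71, d=(M3−M2)/(6·1)=-110/213, b=Δ2−h2·(2M2+M3)/6=845/213
t_q=11/4 → seg 1, τ=3/4; S=-2+-487/213·τ+38/71·τ²+8/71·τ³=-239/71

  seg 0: a=4 b=-715/213 c=0 d=19/213
  seg 1: a=-2 b=-487/213 c=38/71 d=8/71
  seg 2: a=-1 b=845/213 c=110/71 d=-110/213
S(11/4) = -239/71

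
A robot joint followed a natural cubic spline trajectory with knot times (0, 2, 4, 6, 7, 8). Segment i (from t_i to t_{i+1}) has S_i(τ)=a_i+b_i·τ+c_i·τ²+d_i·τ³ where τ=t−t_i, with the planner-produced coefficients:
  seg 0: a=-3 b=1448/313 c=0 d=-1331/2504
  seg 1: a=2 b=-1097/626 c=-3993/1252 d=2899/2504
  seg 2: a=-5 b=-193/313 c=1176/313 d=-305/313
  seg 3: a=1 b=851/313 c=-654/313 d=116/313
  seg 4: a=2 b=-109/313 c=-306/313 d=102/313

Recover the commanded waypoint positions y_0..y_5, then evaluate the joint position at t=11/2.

y_0=-3 y_1=2 y_2=-5 y_3=1 y_4=2 y_5=1
S(11/2) = -1903/2504

y_0 = S_0(0) = a_0 = -3
y_1 = S_1(0) = a_1 = 2
y_2 = S_2(0) = a_2 = -5
y_3 = S_3(0) = a_3 = 1
y_4 = S_4(0) = a_4 = 2
y_5 = S_4(1) = 1
t_q=11/2 is in segment 2 (τ=3/2); S_2(τ)=-1903/2504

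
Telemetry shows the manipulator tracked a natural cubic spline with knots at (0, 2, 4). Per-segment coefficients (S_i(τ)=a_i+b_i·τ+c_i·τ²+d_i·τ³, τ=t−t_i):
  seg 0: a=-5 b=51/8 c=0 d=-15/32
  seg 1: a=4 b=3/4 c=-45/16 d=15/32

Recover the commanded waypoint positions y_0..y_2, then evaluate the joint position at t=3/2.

y_0=-5 y_1=4 y_2=-2
S(3/2) = 763/256

y_0 = S_0(0) = a_0 = -5
y_1 = S_1(0) = a_1 = 4
y_2 = S_1(2) = -2
t_q=3/2 is in segment 0 (τ=3/2); S_0(τ)=763/256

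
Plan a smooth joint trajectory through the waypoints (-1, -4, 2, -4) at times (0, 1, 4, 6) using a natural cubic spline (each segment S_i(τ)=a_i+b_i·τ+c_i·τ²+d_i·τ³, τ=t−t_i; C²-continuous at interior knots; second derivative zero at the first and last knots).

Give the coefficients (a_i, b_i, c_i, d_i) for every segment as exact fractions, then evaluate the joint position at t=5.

  seg 0: a=-1 b=-278/71 c=0 d=65/71
  seg 1: a=-4 b=-83/71 c=195/71 d=-40/71
  seg 2: a=2 b=7/71 c=-165/71 d=55/142
S(5) = 23/142

Δ: Δ0=-3, Δ1=2, Δ2=-3
row 1: diag=8, rhs=30; c'=3/8, d'=15/4
row 2: denom=10−3·3/8=71/8; d'=(-30−3·15/4)/(71/8)=-330/71
back: M2=-330/71
back: M1=15/4−3/8·-330/71=390/71
M: M0=0, M1=390/71, M2=-330/71, M3=0
seg 0: a=-1, c=M0/2=0, d=(M1−M0)/(6·1)=65/71, b=Δ0−h0·(2M0+M1)/6=-278/71
seg 1: a=-4, c=M1/2=195/71, d=(M2−M1)/(6·3)=-40/71, b=Δ1−h1·(2M1+M2)/6=-83/71
seg 2: a=2, c=M2/2=-165/71, d=(M3−M2)/(6·2)=55/142, b=Δ2−h2·(2M2+M3)/6=7/71
t_q=5 → seg 2, τ=1; S=2+7/71·τ+-165/71·τ²+55/142·τ³=23/142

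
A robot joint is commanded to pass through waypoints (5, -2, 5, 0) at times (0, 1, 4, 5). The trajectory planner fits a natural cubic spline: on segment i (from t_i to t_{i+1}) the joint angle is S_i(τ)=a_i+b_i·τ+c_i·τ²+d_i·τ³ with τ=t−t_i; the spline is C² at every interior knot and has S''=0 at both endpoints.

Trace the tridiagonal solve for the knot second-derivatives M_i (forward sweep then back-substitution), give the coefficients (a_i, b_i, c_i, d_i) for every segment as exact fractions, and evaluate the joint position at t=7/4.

Δ: Δ0=-7, Δ1=7/3, Δ2=-5
row 1: diag=8, rhs=56; c'=3/8, d'=7
row 2: denom=8−3·3/8=55/8; d'=(-44−3·7)/(55/8)=-104/11
back: M2=-104/11
back: M1=7−3/8·-104/11=116/11
M: M0=0, M1=116/11, M2=-104/11, M3=0
seg 0: a=5, c=M0/2=0, d=(M1−M0)/(6·1)=58/33, b=Δ0−h0·(2M0+M1)/6=-289/33
seg 1: a=-2, c=M1/2=58/11, d=(M2−M1)/(6·3)=-10/9, b=Δ1−h1·(2M1+M2)/6=-115/33
seg 2: a=5, c=M2/2=-52/11, d=(M3−M2)/(6·1)=52/33, b=Δ2−h2·(2M2+M3)/6=-61/33
t_q=7/4 → seg 1, τ=3/4; S=-2+-115/33·τ+58/11·τ²+-10/9·τ³=-745/352

  seg 0: a=5 b=-289/33 c=0 d=58/33
  seg 1: a=-2 b=-115/33 c=58/11 d=-10/9
  seg 2: a=5 b=-61/33 c=-52/11 d=52/33
S(7/4) = -745/352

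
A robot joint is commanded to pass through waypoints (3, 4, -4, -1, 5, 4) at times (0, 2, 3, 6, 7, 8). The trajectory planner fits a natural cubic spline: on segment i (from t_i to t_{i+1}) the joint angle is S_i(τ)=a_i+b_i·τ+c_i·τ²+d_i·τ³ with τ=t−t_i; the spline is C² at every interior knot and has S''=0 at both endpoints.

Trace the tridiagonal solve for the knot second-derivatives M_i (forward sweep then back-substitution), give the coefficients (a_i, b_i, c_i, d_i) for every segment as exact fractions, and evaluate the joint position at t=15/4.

  seg 0: a=3 b=9241/2482 c=0 d=-1000/1241
  seg 1: a=4 b=-14759/2482 c=-6000/1241 d=6903/2482
  seg 2: a=-4 b=-9025/1241 c=8709/2482 d=-1865/7446
  seg 3: a=-1 b=17419/2482 c=1557/1241 d=-5641/2482
  seg 4: a=5 b=3362/1241 c=-13809/2482 d=4603/2482
S(15/4) = -1205053/158848

Δ: Δ0=1/2, Δ1=-8, Δ2=1, Δ3=6, Δ4=-1
row 1: diag=6, rhs=-51; c'=1/6, d'=-17/2
row 2: denom=8−1·1/6=47/6; d'=(54−1·-17/2)/(47/6)=375/47
row 3: denom=8−3·18/47=322/47; d'=(30−3·375/47)/(322/47)=285/322
row 4: denom=4−1·47/322=1241/322; d'=(-42−1·285/322)/(1241/322)=-13809/1241
back: M4=-13809/1241
back: M3=285/322−47/322·-13809/1241=3114/1241
back: M2=375/47−18/47·3114/1241=8709/1241
back: M1=-17/2−1/6·8709/1241=-12000/1241
M: M0=0, M1=-12000/1241, M2=8709/1241, M3=3114/1241, M4=-13809/1241, M5=0
seg 0: a=3, c=M0/2=0, d=(M1−M0)/(6·2)=-1000/1241, b=Δ0−h0·(2M0+M1)/6=9241/2482
seg 1: a=4, c=M1/2=-6000/1241, d=(M2−M1)/(6·1)=6903/2482, b=Δ1−h1·(2M1+M2)/6=-14759/2482
seg 2: a=-4, c=M2/2=8709/2482, d=(M3−M2)/(6·3)=-1865/7446, b=Δ2−h2·(2M2+M3)/6=-9025/1241
seg 3: a=-1, c=M3/2=1557/1241, d=(M4−M3)/(6·1)=-5641/2482, b=Δ3−h3·(2M3+M4)/6=17419/2482
seg 4: a=5, c=M4/2=-13809/2482, d=(M5−M4)/(6·1)=4603/2482, b=Δ4−h4·(2M4+M5)/6=3362/1241
t_q=15/4 → seg 2, τ=3/4; S=-4+-9025/1241·τ+8709/2482·τ²+-1865/7446·τ³=-1205053/158848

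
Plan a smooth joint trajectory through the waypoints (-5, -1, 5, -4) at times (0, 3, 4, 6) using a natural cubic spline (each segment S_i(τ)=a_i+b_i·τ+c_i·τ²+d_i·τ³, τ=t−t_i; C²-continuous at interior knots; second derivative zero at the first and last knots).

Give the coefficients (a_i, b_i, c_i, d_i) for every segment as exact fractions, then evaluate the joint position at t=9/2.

  seg 0: a=-5 b=-317/282 c=0 d=77/282
  seg 1: a=-1 b=881/141 c=231/94 d=-763/282
  seg 2: a=5 b=859/282 c=-266/47 d=133/141
S(9/2) = 1965/376

Δ: Δ0=4/3, Δ1=6, Δ2=-9/2
row 1: diag=8, rhs=28; c'=1/8, d'=7/2
row 2: denom=6−1·1/8=47/8; d'=(-63−1·7/2)/(47/8)=-532/47
back: M2=-532/47
back: M1=7/2−1/8·-532/47=231/47
M: M0=0, M1=231/47, M2=-532/47, M3=0
seg 0: a=-5, c=M0/2=0, d=(M1−M0)/(6·3)=77/282, b=Δ0−h0·(2M0+M1)/6=-317/282
seg 1: a=-1, c=M1/2=231/94, d=(M2−M1)/(6·1)=-763/282, b=Δ1−h1·(2M1+M2)/6=881/141
seg 2: a=5, c=M2/2=-266/47, d=(M3−M2)/(6·2)=133/141, b=Δ2−h2·(2M2+M3)/6=859/282
t_q=9/2 → seg 2, τ=1/2; S=5+859/282·τ+-266/47·τ²+133/141·τ³=1965/376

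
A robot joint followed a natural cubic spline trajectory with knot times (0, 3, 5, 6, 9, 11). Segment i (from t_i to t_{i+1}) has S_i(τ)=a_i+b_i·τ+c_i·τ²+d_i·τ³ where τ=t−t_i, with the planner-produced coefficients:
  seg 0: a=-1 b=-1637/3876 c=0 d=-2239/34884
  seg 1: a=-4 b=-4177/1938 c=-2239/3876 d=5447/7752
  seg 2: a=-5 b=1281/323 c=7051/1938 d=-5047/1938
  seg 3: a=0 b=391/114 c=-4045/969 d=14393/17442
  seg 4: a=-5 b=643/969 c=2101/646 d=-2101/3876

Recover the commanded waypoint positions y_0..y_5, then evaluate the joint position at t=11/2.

y_0 = S_0(0) = a_0 = -1
y_1 = S_1(0) = a_1 = -4
y_2 = S_2(0) = a_2 = -5
y_3 = S_3(0) = a_3 = 0
y_4 = S_4(0) = a_4 = -5
y_5 = S_4(2) = 5
t_q=11/2 is in segment 2 (τ=1/2); S_2(τ)=-37721/15504

y_0=-1 y_1=-4 y_2=-5 y_3=0 y_4=-5 y_5=5
S(11/2) = -37721/15504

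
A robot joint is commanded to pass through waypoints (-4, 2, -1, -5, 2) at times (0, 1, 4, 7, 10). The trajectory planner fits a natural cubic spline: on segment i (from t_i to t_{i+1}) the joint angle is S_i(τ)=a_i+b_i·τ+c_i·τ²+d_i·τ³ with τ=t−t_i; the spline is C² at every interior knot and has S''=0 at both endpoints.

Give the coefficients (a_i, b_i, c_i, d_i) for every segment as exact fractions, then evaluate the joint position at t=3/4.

Δ: Δ0=6, Δ1=-1, Δ2=-4/3, Δ3=7/3
row 1: diag=8, rhs=-42; c'=3/8, d'=-21/4
row 2: denom=12−3·3/8=87/8; d'=(-2−3·-21/4)/(87/8)=110/87
row 3: denom=12−3·8/29=324/29; d'=(22−3·110/87)/(324/29)=44/27
back: M3=44/27
back: M2=110/87−8/29·44/27=22/27
back: M1=-21/4−3/8·22/27=-50/9
M: M0=0, M1=-50/9, M2=22/27, M3=44/27, M4=0
seg 0: a=-4, c=M0/2=0, d=(M1−M0)/(6·1)=-25/27, b=Δ0−h0·(2M0+M1)/6=187/27
seg 1: a=2, c=M1/2=-25/9, d=(M2−M1)/(6·3)=86/243, b=Δ1−h1·(2M1+M2)/6=112/27
seg 2: a=-1, c=M2/2=11/27, d=(M3−M2)/(6·3)=11/243, b=Δ2−h2·(2M2+M3)/6=-80/27
seg 3: a=-5, c=M3/2=22/27, d=(M4−M3)/(6·3)=-22/243, b=Δ3−h3·(2M3+M4)/6=19/27
t_q=3/4 → seg 0, τ=3/4; S=-4+187/27·τ+0·τ²+-25/27·τ³=463/576

  seg 0: a=-4 b=187/27 c=0 d=-25/27
  seg 1: a=2 b=112/27 c=-25/9 d=86/243
  seg 2: a=-1 b=-80/27 c=11/27 d=11/243
  seg 3: a=-5 b=19/27 c=22/27 d=-22/243
S(3/4) = 463/576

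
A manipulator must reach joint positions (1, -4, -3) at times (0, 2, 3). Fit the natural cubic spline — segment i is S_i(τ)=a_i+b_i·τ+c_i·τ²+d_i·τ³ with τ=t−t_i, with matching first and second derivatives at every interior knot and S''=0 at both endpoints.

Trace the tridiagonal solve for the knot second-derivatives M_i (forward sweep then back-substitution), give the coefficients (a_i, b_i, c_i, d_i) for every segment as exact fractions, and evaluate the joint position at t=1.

  seg 0: a=1 b=-11/3 c=0 d=7/24
  seg 1: a=-4 b=-1/6 c=7/4 d=-7/12
S(1) = -19/8

Δ: Δ0=-5/2, Δ1=1
row 1: diag=6, rhs=21; c'=1/6, d'=7/2
back: M1=7/2
M: M0=0, M1=7/2, M2=0
seg 0: a=1, c=M0/2=0, d=(M1−M0)/(6·2)=7/24, b=Δ0−h0·(2M0+M1)/6=-11/3
seg 1: a=-4, c=M1/2=7/4, d=(M2−M1)/(6·1)=-7/12, b=Δ1−h1·(2M1+M2)/6=-1/6
t_q=1 → seg 0, τ=1; S=1+-11/3·τ+0·τ²+7/24·τ³=-19/8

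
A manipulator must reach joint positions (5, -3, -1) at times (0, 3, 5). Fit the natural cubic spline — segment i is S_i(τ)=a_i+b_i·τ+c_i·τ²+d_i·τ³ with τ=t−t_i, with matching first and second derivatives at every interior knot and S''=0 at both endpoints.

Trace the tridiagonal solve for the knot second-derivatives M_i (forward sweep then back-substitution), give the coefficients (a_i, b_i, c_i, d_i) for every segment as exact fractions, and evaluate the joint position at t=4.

Δ: Δ0=-8/3, Δ1=1
row 1: diag=10, rhs=22; c'=1/5, d'=11/5
back: M1=11/5
M: M0=0, M1=11/5, M2=0
seg 0: a=5, c=M0/2=0, d=(M1−M0)/(6·3)=11/90, b=Δ0−h0·(2M0+M1)/6=-113/30
seg 1: a=-3, c=M1/2=11/10, d=(M2−M1)/(6·2)=-11/60, b=Δ1−h1·(2M1+M2)/6=-7/15
t_q=4 → seg 1, τ=1; S=-3+-7/15·τ+11/10·τ²+-11/60·τ³=-51/20

  seg 0: a=5 b=-113/30 c=0 d=11/90
  seg 1: a=-3 b=-7/15 c=11/10 d=-11/60
S(4) = -51/20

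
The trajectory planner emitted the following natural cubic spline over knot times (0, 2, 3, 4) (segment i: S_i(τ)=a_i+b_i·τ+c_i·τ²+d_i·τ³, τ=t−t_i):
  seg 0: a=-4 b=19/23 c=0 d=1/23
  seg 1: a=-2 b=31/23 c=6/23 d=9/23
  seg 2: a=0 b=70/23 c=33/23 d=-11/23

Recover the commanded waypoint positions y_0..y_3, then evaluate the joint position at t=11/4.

y_0 = S_0(0) = a_0 = -4
y_1 = S_1(0) = a_1 = -2
y_2 = S_2(0) = a_2 = 0
y_3 = S_2(1) = 4
t_q=11/4 is in segment 1 (τ=3/4); S_1(τ)=-997/1472

y_0=-4 y_1=-2 y_2=0 y_3=4
S(11/4) = -997/1472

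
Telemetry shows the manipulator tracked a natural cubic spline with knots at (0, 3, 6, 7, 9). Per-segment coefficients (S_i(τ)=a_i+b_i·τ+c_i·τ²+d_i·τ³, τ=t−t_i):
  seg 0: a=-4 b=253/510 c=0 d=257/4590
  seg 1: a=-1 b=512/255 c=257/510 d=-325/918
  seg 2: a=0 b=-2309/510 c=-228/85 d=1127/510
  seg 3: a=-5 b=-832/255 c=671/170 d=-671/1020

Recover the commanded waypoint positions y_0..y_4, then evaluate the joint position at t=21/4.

y_0=-4 y_1=-1 y_2=0 y_3=-5 y_4=-1
S(21/4) = 22153/10880

y_0 = S_0(0) = a_0 = -4
y_1 = S_1(0) = a_1 = -1
y_2 = S_2(0) = a_2 = 0
y_3 = S_3(0) = a_3 = -5
y_4 = S_3(2) = -1
t_q=21/4 is in segment 1 (τ=9/4); S_1(τ)=22153/10880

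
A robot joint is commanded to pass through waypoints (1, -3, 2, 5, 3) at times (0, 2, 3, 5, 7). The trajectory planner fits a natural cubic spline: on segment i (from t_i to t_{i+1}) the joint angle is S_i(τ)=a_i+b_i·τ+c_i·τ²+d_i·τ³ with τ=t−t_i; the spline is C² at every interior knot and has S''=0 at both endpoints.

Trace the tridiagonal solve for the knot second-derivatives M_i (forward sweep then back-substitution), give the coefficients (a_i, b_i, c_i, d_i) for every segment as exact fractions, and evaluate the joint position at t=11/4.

Δ: Δ0=-2, Δ1=5, Δ2=3/2, Δ3=-1
row 1: diag=6, rhs=42; c'=1/6, d'=7
row 2: denom=6−1·1/6=35/6; d'=(-21−1·7)/(35/6)=-24/5
row 3: denom=8−2·12/35=256/35; d'=(-15−2·-24/5)/(256/35)=-189/256
back: M3=-189/256
back: M2=-24/5−12/35·-189/256=-291/64
back: M1=7−1/6·-291/64=993/128
M: M0=0, M1=993/128, M2=-291/64, M3=-189/256, M4=0
seg 0: a=1, c=M0/2=0, d=(M1−M0)/(6·2)=331/512, b=Δ0−h0·(2M0+M1)/6=-587/128
seg 1: a=-3, c=M1/2=993/256, d=(M2−M1)/(6·1)=-525/256, b=Δ1−h1·(2M1+M2)/6=203/64
seg 2: a=2, c=M2/2=-291/128, d=(M3−M2)/(6·2)=325/1024, b=Δ2−h2·(2M2+M3)/6=1223/256
seg 3: a=5, c=M3/2=-189/512, d=(M4−M3)/(6·2)=63/1024, b=Δ3−h3·(2M3+M4)/6=-65/128
t_q=11/4 → seg 1, τ=3/4; S=-3+203/64·τ+993/256·τ²+-525/256·τ³=11397/16384

  seg 0: a=1 b=-587/128 c=0 d=331/512
  seg 1: a=-3 b=203/64 c=993/256 d=-525/256
  seg 2: a=2 b=1223/256 c=-291/128 d=325/1024
  seg 3: a=5 b=-65/128 c=-189/512 d=63/1024
S(11/4) = 11397/16384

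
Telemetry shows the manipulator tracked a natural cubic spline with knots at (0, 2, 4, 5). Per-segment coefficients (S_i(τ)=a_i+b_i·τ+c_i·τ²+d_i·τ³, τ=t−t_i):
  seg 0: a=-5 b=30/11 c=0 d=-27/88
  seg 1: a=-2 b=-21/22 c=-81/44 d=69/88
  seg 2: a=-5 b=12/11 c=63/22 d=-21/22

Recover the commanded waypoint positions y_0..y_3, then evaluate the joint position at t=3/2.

y_0 = S_0(0) = a_0 = -5
y_1 = S_1(0) = a_1 = -2
y_2 = S_2(0) = a_2 = -5
y_3 = S_2(1) = -2
t_q=3/2 is in segment 0 (τ=3/2); S_0(τ)=-1369/704

y_0=-5 y_1=-2 y_2=-5 y_3=-2
S(3/2) = -1369/704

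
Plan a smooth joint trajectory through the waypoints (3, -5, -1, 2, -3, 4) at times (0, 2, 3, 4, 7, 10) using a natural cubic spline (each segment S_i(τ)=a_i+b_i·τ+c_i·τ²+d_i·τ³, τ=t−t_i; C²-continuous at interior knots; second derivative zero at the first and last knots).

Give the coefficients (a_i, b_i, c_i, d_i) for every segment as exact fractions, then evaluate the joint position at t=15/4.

Δ: Δ0=-4, Δ1=4, Δ2=3, Δ3=-5/3, Δ4=7/3
row 1: diag=6, rhs=48; c'=1/6, d'=8
row 2: denom=4−1·1/6=23/6; d'=(-6−1·8)/(23/6)=-84/23
row 3: denom=8−1·6/23=178/23; d'=(-28−1·-84/23)/(178/23)=-280/89
row 4: denom=12−3·69/178=1929/178; d'=(24−3·-280/89)/(1929/178)=1984/643
back: M4=1984/643
back: M3=-280/89−69/178·1984/643=-2792/643
back: M2=-84/23−6/23·-2792/643=-1620/643
back: M1=8−1/6·-1620/643=5414/643
M: M0=0, M1=5414/643, M2=-1620/643, M3=-2792/643, M4=1984/643, M5=0
seg 0: a=3, c=M0/2=0, d=(M1−M0)/(6·2)=2707/3858, b=Δ0−h0·(2M0+M1)/6=-13130/1929
seg 1: a=-5, c=M1/2=2707/643, d=(M2−M1)/(6·1)=-3517/1929, b=Δ1−h1·(2M1+M2)/6=3112/1929
seg 2: a=-1, c=M2/2=-810/643, d=(M3−M2)/(6·1)=-586/1929, b=Δ2−h2·(2M2+M3)/6=8803/1929
seg 3: a=2, c=M3/2=-1396/643, d=(M4−M3)/(6·3)=796/1929, b=Δ3−h3·(2M3+M4)/6=2185/1929
seg 4: a=-3, c=M4/2=992/643, d=(M5−M4)/(6·3)=-992/5787, b=Δ4−h4·(2M4+M5)/6=-1451/1929
t_q=15/4 → seg 2, τ=3/4; S=-1+8803/1929·τ+-810/643·τ²+-586/1929·τ³=32631/20576

  seg 0: a=3 b=-13130/1929 c=0 d=2707/3858
  seg 1: a=-5 b=3112/1929 c=2707/643 d=-3517/1929
  seg 2: a=-1 b=8803/1929 c=-810/643 d=-586/1929
  seg 3: a=2 b=2185/1929 c=-1396/643 d=796/1929
  seg 4: a=-3 b=-1451/1929 c=992/643 d=-992/5787
S(15/4) = 32631/20576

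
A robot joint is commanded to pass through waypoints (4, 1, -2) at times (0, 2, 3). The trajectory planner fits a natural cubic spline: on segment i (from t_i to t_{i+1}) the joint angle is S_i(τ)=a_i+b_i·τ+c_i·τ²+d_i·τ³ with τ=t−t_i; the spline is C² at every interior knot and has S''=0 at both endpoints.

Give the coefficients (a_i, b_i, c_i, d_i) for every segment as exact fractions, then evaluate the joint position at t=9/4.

Δ: Δ0=-3/2, Δ1=-3
row 1: diag=6, rhs=-9; c'=1/6, d'=-3/2
back: M1=-3/2
M: M0=0, M1=-3/2, M2=0
seg 0: a=4, c=M0/2=0, d=(M1−M0)/(6·2)=-1/8, b=Δ0−h0·(2M0+M1)/6=-1
seg 1: a=1, c=M1/2=-3/4, d=(M2−M1)/(6·1)=1/4, b=Δ1−h1·(2M1+M2)/6=-5/2
t_q=9/4 → seg 1, τ=1/4; S=1+-5/2·τ+-3/4·τ²+1/4·τ³=85/256

  seg 0: a=4 b=-1 c=0 d=-1/8
  seg 1: a=1 b=-5/2 c=-3/4 d=1/4
S(9/4) = 85/256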